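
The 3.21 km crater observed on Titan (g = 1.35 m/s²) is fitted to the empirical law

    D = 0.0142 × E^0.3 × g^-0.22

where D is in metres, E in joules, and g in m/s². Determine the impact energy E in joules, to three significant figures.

Rearranging: E = [D / (0.0142 · g^-0.22)]^(1/0.3).
D = 3210 m.
g^-0.22 = 1.35^-0.22 = 0.9361
D / (0.0142 × 0.9361) = 3210 / (0.01329) = 2.415 × 10^5
E = (2.415 × 10^5)^3.3333 = 8.768 × 10^17 J

E ≈ 8.77 × 10^17 J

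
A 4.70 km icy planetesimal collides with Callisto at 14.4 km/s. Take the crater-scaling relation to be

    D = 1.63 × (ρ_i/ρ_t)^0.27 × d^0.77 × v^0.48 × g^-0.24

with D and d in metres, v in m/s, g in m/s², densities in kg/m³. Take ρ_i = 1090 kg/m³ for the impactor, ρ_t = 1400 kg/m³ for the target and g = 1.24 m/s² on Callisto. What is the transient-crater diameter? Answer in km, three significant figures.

D ≈ 96.4 km

In SI units: d = 4700 m, v = 14400 m/s.
(ρ_i/ρ_t)^0.27 = (1090/1400)^0.27 = 0.9347
d^0.77 = 4700^0.77 = 672.2
v^0.48 = 14400^0.48 = 99.09
g^-0.24 = 1.24^-0.24 = 0.9497
D = 1.63 × 0.9347 × 672.2 × 99.09 × 0.9497 = 96377 m
   = 96.38 km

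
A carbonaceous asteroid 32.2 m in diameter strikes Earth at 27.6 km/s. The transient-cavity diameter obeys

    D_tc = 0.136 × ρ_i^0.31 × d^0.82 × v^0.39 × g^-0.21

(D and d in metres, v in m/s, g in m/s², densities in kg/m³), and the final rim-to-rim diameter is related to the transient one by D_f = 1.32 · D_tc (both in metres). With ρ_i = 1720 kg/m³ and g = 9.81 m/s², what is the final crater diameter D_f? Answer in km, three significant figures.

D_f ≈ 1.04 km

v = 27600 m/s.
ρ_i^0.31 = 1720^0.31 = 10.07
d^0.82 = 32.2^0.82 = 17.24
v^0.39 = 27600^0.39 = 53.95
g^-0.21 = 9.81^-0.21 = 0.6191
D_tc = 0.136 × 10.07 × 17.24 × 53.95 × 0.6191 = 788.6 m
D_f = 1.32 × 788.6 = 1041 m
     = 1.041 km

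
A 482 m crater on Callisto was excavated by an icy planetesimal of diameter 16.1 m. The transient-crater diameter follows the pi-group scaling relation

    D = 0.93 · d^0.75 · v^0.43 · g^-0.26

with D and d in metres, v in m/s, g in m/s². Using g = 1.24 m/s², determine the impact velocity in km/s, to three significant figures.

Rearranging for v: v = [D / (0.93 · 16.1^0.75 · 1.24^-0.26)]^(1/0.43).
16.1^0.75 = 8.037
1.24^-0.26 = 0.9456
Denominator = 0.93 × 8.037 × 0.9456 = 7.068
D / 7.068 = 482 / 7.068 = 68.19
v = 68.19^(1/0.43) = 68.19^2.3256 = 18387 m/s

v ≈ 18.4 km/s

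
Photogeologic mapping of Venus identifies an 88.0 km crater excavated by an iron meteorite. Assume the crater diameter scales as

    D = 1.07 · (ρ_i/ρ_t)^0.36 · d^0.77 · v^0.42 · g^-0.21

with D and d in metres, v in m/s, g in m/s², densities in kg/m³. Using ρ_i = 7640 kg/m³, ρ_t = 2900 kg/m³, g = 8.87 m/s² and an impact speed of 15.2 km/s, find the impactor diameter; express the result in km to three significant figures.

d ≈ 14.6 km

Rearranging for d: d = [D / (1.07 · (7640/2900)^0.36 · 15200^0.42 · 8.87^-0.21)]^(1/0.77).
D = 88000 m.
(7640/2900)^0.36 = 1.417
15200^0.42 = 57.07
8.87^-0.21 = 0.6323
Denominator = 1.07 × 1.417 × 57.07 × 0.6323 = 54.71
D / 54.71 = 88000 / 54.71 = 1608
d = 1608^(1/0.77) = 1608^1.2987 = 14588 m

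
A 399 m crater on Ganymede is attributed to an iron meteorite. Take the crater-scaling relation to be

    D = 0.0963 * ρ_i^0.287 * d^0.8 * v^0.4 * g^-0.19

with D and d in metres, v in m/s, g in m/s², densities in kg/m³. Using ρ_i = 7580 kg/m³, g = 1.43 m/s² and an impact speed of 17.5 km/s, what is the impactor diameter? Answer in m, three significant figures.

Rearranging for d: d = [D / (0.0963 · 7580^0.287 · 17500^0.4 · 1.43^-0.19)]^(1/0.8).
7580^0.287 = 12.99
17500^0.4 = 49.80
1.43^-0.19 = 0.9343
Denominator = 0.0963 × 12.99 × 49.80 × 0.9343 = 58.20
D / 58.20 = 399 / 58.20 = 6.856
d = 6.856^(1/0.8) = 6.856^1.25 = 11.09 m

d ≈ 11.1 m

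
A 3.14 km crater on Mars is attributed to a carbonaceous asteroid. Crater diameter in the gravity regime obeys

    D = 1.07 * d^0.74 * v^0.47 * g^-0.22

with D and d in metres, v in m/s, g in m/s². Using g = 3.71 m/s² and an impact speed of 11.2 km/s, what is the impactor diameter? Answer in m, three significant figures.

d ≈ 192 m

Rearranging for d: d = [D / (1.07 · 11200^0.47 · 3.71^-0.22)]^(1/0.74).
D = 3140 m.
11200^0.47 = 80.01
3.71^-0.22 = 0.7494
Denominator = 1.07 × 80.01 × 0.7494 = 64.16
D / 64.16 = 3140 / 64.16 = 48.94
d = 48.94^(1/0.74) = 48.94^1.3514 = 192.0 m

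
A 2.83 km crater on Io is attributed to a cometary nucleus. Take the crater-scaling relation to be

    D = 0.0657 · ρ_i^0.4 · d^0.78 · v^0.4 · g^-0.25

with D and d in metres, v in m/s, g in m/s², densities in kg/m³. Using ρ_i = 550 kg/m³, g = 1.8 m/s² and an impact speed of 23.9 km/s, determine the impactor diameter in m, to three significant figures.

d ≈ 236 m

Rearranging for d: d = [D / (0.0657 · 550^0.4 · 23900^0.4 · 1.8^-0.25)]^(1/0.78).
D = 2830 m.
550^0.4 = 12.48
23900^0.4 = 56.41
1.8^-0.25 = 0.8633
Denominator = 0.0657 × 12.48 × 56.41 × 0.8633 = 39.93
D / 39.93 = 2830 / 39.93 = 70.87
d = 70.87^(1/0.78) = 70.87^1.2821 = 235.8 m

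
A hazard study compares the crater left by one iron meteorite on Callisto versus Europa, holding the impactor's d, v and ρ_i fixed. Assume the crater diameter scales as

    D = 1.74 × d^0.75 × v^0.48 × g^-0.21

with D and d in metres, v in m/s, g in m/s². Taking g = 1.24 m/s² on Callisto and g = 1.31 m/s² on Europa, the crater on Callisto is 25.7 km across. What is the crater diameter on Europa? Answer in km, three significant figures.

D ≈ 25.4 km

All impactor-dependent factors cancel in the ratio, leaving D_Europa/D_Callisto = (g_Europa/g_Callisto)^-0.21.
(1.31/1.24)^-0.21 = 1.056^-0.21 = 0.9886
D_Europa = 0.9886 × 25.7 km = 25.4 km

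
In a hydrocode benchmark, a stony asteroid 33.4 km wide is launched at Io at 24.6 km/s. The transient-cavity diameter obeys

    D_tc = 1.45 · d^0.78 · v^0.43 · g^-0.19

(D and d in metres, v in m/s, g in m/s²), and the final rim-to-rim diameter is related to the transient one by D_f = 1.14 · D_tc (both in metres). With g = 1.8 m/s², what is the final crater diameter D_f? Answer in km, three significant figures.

In SI: d = 33400 m, v = 24600 m/s.
d^0.78 = 33400^0.78 = 3377
v^0.43 = 24600^0.43 = 77.29
g^-0.19 = 1.8^-0.19 = 0.8943
D_tc = 1.45 × 3377 × 77.29 × 0.8943 = 3.385 × 10^5 m
D_f = 1.14 × 3.385 × 10^5 = 3.859 × 10^5 m
     = 385.9 km

D_f ≈ 386 km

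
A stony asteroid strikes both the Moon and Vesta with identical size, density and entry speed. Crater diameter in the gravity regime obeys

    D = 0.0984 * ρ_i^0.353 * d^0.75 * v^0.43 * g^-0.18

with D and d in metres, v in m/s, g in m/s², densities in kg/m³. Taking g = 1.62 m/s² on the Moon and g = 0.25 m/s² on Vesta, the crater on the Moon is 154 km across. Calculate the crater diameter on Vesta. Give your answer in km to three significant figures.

All impactor-dependent factors cancel in the ratio, leaving D_Vesta/D_Moon = (g_Vesta/g_Moon)^-0.18.
(0.25/1.62)^-0.18 = 0.1543^-0.18 = 1.400
D_Vesta = 1.400 × 154 km = 216 km

D ≈ 216 km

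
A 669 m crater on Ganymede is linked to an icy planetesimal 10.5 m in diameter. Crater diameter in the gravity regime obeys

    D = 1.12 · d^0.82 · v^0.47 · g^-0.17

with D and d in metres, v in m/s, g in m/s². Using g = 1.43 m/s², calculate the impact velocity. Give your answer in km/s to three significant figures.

Rearranging for v: v = [D / (1.12 · 10.5^0.82 · 1.43^-0.17)]^(1/0.47).
10.5^0.82 = 6.877
1.43^-0.17 = 0.9410
Denominator = 1.12 × 6.877 × 0.9410 = 7.248
D / 7.248 = 669 / 7.248 = 92.30
v = 92.30^(1/0.47) = 92.30^2.1277 = 15183 m/s

v ≈ 15.2 km/s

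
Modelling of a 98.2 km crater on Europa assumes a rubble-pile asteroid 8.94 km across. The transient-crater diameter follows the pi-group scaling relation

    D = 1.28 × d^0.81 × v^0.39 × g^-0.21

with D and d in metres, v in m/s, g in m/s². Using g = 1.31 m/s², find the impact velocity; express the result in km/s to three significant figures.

v ≈ 24.1 km/s

Rearranging for v: v = [D / (1.28 · 8940^0.81 · 1.31^-0.21)]^(1/0.39).
D = 98200 m.
8940^0.81 = 1587
1.31^-0.21 = 0.9449
Denominator = 1.28 × 1587 × 0.9449 = 1919
D / 1919 = 98200 / 1919 = 51.17
v = 51.17^(1/0.39) = 51.17^2.5641 = 24104 m/s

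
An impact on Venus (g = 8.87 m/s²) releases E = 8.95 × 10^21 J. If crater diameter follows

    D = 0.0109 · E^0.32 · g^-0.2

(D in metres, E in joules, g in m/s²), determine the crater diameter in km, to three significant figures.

D ≈ 74.5 km

E^0.32 = (8.95 × 10^21)^0.32 = 1.058 × 10^7
g^-0.2 = 8.87^-0.2 = 0.6463
D = 0.0109 × 1.058 × 10^7 × 0.6463 = 74533 m
   = 74.53 km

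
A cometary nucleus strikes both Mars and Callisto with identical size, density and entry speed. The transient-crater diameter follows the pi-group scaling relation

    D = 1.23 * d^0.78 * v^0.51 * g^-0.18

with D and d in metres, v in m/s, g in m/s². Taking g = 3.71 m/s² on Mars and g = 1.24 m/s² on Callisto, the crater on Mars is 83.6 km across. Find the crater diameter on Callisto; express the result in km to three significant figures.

D ≈ 102 km

All impactor-dependent factors cancel in the ratio, leaving D_Callisto/D_Mars = (g_Callisto/g_Mars)^-0.18.
(1.24/3.71)^-0.18 = 0.3342^-0.18 = 1.218
D_Callisto = 1.218 × 83.6 km = 102 km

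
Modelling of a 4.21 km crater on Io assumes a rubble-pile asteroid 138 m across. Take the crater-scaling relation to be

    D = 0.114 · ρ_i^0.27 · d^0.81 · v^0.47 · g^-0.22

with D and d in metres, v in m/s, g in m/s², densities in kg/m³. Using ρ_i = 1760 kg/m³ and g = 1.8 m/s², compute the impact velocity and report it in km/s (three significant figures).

v ≈ 19.3 km/s

Rearranging for v: v = [D / (0.114 · 1760^0.27 · 138^0.81 · 1.8^-0.22)]^(1/0.47).
D = 4210 m.
1760^0.27 = 7.521
138^0.81 = 54.11
1.8^-0.22 = 0.8787
Denominator = 0.114 × 7.521 × 54.11 × 0.8787 = 40.77
D / 40.77 = 4210 / 40.77 = 103.3
v = 103.3^(1/0.47) = 103.3^2.1277 = 19293 m/s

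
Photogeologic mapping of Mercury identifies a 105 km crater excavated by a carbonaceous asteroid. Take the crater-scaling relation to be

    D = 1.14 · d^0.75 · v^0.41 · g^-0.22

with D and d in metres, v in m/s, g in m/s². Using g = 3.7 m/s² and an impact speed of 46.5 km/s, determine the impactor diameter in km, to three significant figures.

d ≈ 17.1 km

Rearranging for d: d = [D / (1.14 · 46500^0.41 · 3.7^-0.22)]^(1/0.75).
D = 105000 m.
46500^0.41 = 81.97
3.7^-0.22 = 0.7499
Denominator = 1.14 × 81.97 × 0.7499 = 70.08
D / 70.08 = 105000 / 70.08 = 1498
d = 1498^(1/0.75) = 1498^1.3333 = 17136 m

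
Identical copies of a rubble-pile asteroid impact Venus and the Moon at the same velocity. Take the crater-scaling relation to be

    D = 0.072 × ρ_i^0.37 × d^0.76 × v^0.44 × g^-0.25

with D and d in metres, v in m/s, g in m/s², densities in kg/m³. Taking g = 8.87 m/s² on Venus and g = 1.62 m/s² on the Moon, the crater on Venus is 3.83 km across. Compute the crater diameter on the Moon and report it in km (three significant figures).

D ≈ 5.86 km

All impactor-dependent factors cancel in the ratio, leaving D_Moon/D_Venus = (g_Moon/g_Venus)^-0.25.
(1.62/8.87)^-0.25 = 0.1826^-0.25 = 1.530
D_Moon = 1.530 × 3.83 km = 5.86 km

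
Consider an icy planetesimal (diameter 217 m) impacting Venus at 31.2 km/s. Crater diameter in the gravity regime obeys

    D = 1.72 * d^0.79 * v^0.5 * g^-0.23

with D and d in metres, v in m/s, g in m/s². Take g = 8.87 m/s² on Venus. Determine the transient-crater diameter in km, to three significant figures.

In SI units: v = 31200 m/s.
d^0.79 = 217^0.79 = 70.11
v^0.5 = 31200^0.5 = 176.6
g^-0.23 = 8.87^-0.23 = 0.6053
D = 1.72 × 70.11 × 176.6 × 0.6053 = 12891 m
   = 12.89 km

D ≈ 12.9 km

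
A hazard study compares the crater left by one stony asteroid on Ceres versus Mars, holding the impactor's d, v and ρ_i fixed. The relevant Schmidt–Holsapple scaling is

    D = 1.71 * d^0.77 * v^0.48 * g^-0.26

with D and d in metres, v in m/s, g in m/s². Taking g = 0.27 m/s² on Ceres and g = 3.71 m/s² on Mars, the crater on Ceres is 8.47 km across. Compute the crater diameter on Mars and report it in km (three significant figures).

All impactor-dependent factors cancel in the ratio, leaving D_Mars/D_Ceres = (g_Mars/g_Ceres)^-0.26.
(3.71/0.27)^-0.26 = 13.74^-0.26 = 0.5060
D_Mars = 0.5060 × 8.47 km = 4.29 km

D ≈ 4.29 km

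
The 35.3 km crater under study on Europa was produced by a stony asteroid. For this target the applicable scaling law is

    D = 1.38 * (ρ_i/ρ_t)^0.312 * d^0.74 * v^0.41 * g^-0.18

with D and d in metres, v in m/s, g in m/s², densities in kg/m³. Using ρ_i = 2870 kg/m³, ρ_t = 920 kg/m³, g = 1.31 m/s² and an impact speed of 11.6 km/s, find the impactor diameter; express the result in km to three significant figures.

Rearranging for d: d = [D / (1.38 · (2870/920)^0.312 · 11600^0.41 · 1.31^-0.18)]^(1/0.74).
D = 35300 m.
(2870/920)^0.312 = 1.426
11600^0.41 = 46.39
1.31^-0.18 = 0.9526
Denominator = 1.38 × 1.426 × 46.39 × 0.9526 = 86.96
D / 86.96 = 35300 / 86.96 = 405.9
d = 405.9^(1/0.74) = 405.9^1.3514 = 3350 m

d ≈ 3.35 km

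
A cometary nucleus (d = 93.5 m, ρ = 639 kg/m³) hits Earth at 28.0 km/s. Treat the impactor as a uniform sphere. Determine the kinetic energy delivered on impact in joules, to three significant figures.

v = 28000 m/s.
Mass m = (π/6) ρ d³ = (π/6) × 639 × (93.5)³ = 2.735 × 10^8 kg
E = ½ m v² = 0.5 × 2.735 × 10^8 × (28000)² = 1.072 × 10^17 J

E ≈ 1.07 × 10^17 J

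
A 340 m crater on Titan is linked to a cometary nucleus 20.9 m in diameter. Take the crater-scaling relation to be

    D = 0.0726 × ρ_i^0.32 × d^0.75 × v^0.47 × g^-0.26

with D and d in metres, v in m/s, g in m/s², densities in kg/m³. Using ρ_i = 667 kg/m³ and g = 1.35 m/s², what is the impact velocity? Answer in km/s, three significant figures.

Rearranging for v: v = [D / (0.0726 · 667^0.32 · 20.9^0.75 · 1.35^-0.26)]^(1/0.47).
667^0.32 = 8.012
20.9^0.75 = 9.775
1.35^-0.26 = 0.9249
Denominator = 0.0726 × 8.012 × 9.775 × 0.9249 = 5.259
D / 5.259 = 340 / 5.259 = 64.65
v = 64.65^(1/0.47) = 64.65^2.1277 = 7118 m/s

v ≈ 7.12 km/s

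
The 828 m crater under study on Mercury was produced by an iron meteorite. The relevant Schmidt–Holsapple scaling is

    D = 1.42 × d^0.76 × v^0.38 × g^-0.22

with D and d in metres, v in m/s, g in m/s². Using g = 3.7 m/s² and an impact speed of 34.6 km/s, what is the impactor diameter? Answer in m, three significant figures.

Rearranging for d: d = [D / (1.42 · 34600^0.38 · 3.7^-0.22)]^(1/0.76).
34600^0.38 = 53.07
3.7^-0.22 = 0.7499
Denominator = 1.42 × 53.07 × 0.7499 = 56.51
D / 56.51 = 828 / 56.51 = 14.65
d = 14.65^(1/0.76) = 14.65^1.3158 = 34.20 m

d ≈ 34.2 m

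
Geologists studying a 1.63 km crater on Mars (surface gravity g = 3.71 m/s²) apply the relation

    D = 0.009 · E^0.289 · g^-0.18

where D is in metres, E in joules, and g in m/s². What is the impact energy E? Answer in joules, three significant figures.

E ≈ 3.53 × 10^18 J

Rearranging: E = [D / (0.009 · g^-0.18)]^(1/0.289).
D = 1630 m.
g^-0.18 = 3.71^-0.18 = 0.7898
D / (0.009 × 0.7898) = 1630 / (7.108 × 10^-3) = 2.293 × 10^5
E = (2.293 × 10^5)^3.4602 = 3.532 × 10^18 J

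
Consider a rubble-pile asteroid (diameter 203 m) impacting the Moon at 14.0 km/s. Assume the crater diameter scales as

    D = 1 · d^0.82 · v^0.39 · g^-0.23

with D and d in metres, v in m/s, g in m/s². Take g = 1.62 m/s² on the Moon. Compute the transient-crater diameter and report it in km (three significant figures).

In SI units: v = 14000 m/s.
d^0.82 = 203^0.82 = 78.01
v^0.39 = 14000^0.39 = 41.40
g^-0.23 = 1.62^-0.23 = 0.8950
D = 1 × 78.01 × 41.40 × 0.8950 = 2891 m
   = 2.891 km

D ≈ 2.89 km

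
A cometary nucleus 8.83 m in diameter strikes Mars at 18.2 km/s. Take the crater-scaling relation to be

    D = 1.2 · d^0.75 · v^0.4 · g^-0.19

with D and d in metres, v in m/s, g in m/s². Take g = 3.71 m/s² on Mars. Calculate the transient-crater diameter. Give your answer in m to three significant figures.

D ≈ 242 m

In SI units: v = 18200 m/s.
d^0.75 = 8.83^0.75 = 5.122
v^0.4 = 18200^0.4 = 50.59
g^-0.19 = 3.71^-0.19 = 0.7795
D = 1.2 × 5.122 × 50.59 × 0.7795 = 242.4 m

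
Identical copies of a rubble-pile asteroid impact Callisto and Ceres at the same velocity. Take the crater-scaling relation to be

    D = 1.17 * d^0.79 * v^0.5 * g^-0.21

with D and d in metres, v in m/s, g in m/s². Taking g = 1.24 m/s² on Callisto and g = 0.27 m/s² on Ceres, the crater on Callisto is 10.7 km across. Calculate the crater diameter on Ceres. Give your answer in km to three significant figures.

D ≈ 14.7 km

All impactor-dependent factors cancel in the ratio, leaving D_Ceres/D_Callisto = (g_Ceres/g_Callisto)^-0.21.
(0.27/1.24)^-0.21 = 0.2177^-0.21 = 1.377
D_Ceres = 1.377 × 10.7 km = 14.7 km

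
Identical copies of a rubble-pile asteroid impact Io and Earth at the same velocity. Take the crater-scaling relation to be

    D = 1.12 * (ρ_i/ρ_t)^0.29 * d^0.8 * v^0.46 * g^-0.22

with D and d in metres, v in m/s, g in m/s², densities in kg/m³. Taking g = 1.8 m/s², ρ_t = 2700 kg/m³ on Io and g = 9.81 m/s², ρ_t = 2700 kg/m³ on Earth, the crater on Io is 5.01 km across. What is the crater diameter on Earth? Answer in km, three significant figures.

The impactor-only factors (d, v, ρ_i) cancel in the ratio, leaving D_Earth/D_Io = (g_Earth/g_Io)^-0.22 · (ρ_t,Io/ρ_t,Earth)^0.29.
(9.81/1.8)^-0.22 = 5.450^-0.22 = 0.6886
(2700/2700)^0.29 = 1.000^0.29 = 1.000
Ratio = 0.6886 × 1.000 = 0.6886
D_Earth = 0.6886 × 5.01 km = 3.45 km

D ≈ 3.45 km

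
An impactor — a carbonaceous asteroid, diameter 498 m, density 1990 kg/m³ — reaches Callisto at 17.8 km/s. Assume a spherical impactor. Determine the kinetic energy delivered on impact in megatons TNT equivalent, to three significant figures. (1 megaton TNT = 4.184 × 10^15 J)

v = 17800 m/s.
Mass m = (π/6) ρ d³ = (π/6) × 1990 × (498)³ = 1.287 × 10^11 kg
E = ½ m v² = 0.5 × 1.287 × 10^11 × (17800)² = 2.039 × 10^19 J
   = 2.039 × 10^19 / 4.184×10^15 = 4873 Mt

E ≈ 4870 Mt TNT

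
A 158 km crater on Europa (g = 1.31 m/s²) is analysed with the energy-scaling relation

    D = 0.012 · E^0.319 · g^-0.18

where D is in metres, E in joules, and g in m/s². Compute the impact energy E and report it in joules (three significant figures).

E ≈ 2.42 × 10^22 J

Rearranging: E = [D / (0.012 · g^-0.18)]^(1/0.319).
D = 158000 m.
g^-0.18 = 1.31^-0.18 = 0.9526
D / (0.012 × 0.9526) = 158000 / (0.01143) = 1.382 × 10^7
E = (1.382 × 10^7)^3.1348 = 2.421 × 10^22 J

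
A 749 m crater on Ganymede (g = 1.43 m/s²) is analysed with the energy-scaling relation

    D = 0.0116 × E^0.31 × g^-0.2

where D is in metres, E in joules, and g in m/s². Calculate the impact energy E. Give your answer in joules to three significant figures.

Rearranging: E = [D / (0.0116 · g^-0.2)]^(1/0.31).
g^-0.2 = 1.43^-0.2 = 0.9310
D / (0.0116 × 0.9310) = 749 / (0.01080) = 6.935 × 10^4
E = (6.935 × 10^4)^3.2258 = 4.133 × 10^15 J

E ≈ 4.13 × 10^15 J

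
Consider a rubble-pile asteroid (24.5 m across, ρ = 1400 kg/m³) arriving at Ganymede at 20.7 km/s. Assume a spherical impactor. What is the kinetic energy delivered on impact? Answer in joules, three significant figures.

E ≈ 2.31 × 10^15 J

v = 20700 m/s.
Mass m = (π/6) ρ d³ = (π/6) × 1400 × (24.5)³ = 1.078 × 10^7 kg
E = ½ m v² = 0.5 × 1.078 × 10^7 × (20700)² = 2.310 × 10^15 J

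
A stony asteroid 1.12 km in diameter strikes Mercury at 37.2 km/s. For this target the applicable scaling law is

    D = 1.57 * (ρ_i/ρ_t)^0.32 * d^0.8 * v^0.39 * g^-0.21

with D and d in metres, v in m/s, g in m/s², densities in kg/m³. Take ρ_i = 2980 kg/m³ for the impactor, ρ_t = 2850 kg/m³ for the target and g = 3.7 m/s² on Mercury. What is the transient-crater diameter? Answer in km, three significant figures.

In SI units: d = 1120 m, v = 37200 m/s.
(ρ_i/ρ_t)^0.32 = (2980/2850)^0.32 = 1.014
d^0.8 = 1120^0.8 = 275.0
v^0.39 = 37200^0.39 = 60.61
g^-0.21 = 3.7^-0.21 = 0.7598
D = 1.57 × 1.014 × 275.0 × 60.61 × 0.7598 = 20161 m
   = 20.16 km

D ≈ 20.2 km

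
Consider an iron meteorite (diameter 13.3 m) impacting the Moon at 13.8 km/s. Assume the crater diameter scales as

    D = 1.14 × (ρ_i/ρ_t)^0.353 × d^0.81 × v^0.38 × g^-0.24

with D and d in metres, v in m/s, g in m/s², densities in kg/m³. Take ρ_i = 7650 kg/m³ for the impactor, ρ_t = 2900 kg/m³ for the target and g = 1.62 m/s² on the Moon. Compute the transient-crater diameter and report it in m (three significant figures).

In SI units: v = 13800 m/s.
(ρ_i/ρ_t)^0.353 = (7650/2900)^0.353 = 1.408
d^0.81 = 13.3^0.81 = 8.134
v^0.38 = 13800^0.38 = 37.42
g^-0.24 = 1.62^-0.24 = 0.8907
D = 1.14 × 1.408 × 8.134 × 37.42 × 0.8907 = 435.2 m

D ≈ 435 m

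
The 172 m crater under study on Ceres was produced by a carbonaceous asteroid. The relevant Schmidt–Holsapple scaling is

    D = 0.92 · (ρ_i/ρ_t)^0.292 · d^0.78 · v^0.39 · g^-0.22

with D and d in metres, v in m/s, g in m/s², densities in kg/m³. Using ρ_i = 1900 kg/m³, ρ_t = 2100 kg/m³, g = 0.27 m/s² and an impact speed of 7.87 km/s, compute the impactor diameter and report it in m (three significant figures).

d ≈ 6.61 m

Rearranging for d: d = [D / (0.92 · (1900/2100)^0.292 · 7870^0.39 · 0.27^-0.22)]^(1/0.78).
(1900/2100)^0.292 = 0.9712
7870^0.39 = 33.07
0.27^-0.22 = 1.334
Denominator = 0.92 × 0.9712 × 33.07 × 1.334 = 39.42
D / 39.42 = 172 / 39.42 = 4.363
d = 4.363^(1/0.78) = 4.363^1.2821 = 6.611 m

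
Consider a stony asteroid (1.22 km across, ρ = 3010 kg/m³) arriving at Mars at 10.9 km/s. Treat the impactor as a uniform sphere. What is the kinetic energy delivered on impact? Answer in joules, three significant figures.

E ≈ 1.70 × 10^20 J

d = 1220 m; v = 10900 m/s.
Mass m = (π/6) ρ d³ = (π/6) × 3010 × (1220)³ = 2.862 × 10^12 kg
E = ½ m v² = 0.5 × 2.862 × 10^12 × (10900)² = 1.700 × 10^20 J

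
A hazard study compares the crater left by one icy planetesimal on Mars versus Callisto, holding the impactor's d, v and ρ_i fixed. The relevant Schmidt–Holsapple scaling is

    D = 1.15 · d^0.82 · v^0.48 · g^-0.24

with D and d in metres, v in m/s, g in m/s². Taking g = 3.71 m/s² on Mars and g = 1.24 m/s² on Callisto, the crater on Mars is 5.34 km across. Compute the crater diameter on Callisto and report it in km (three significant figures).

All impactor-dependent factors cancel in the ratio, leaving D_Callisto/D_Mars = (g_Callisto/g_Mars)^-0.24.
(1.24/3.71)^-0.24 = 0.3342^-0.24 = 1.301
D_Callisto = 1.301 × 5.34 km = 6.95 km

D ≈ 6.95 km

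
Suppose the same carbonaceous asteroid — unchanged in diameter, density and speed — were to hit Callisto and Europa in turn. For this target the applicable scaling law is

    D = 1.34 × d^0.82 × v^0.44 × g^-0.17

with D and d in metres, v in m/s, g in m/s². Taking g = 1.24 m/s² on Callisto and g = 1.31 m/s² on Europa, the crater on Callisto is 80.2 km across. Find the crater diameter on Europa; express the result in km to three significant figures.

All impactor-dependent factors cancel in the ratio, leaving D_Europa/D_Callisto = (g_Europa/g_Callisto)^-0.17.
(1.31/1.24)^-0.17 = 1.056^-0.17 = 0.9908
D_Europa = 0.9908 × 80.2 km = 79.5 km

D ≈ 79.5 km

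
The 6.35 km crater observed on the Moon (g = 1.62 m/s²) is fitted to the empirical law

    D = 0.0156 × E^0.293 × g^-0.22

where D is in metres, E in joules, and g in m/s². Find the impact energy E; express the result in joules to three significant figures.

E ≈ 2.01 × 10^19 J

Rearranging: E = [D / (0.0156 · g^-0.22)]^(1/0.293).
D = 6350 m.
g^-0.22 = 1.62^-0.22 = 0.8993
D / (0.0156 × 0.8993) = 6350 / (0.01403) = 4.526 × 10^5
E = (4.526 × 10^5)^3.413 = 2.009 × 10^19 J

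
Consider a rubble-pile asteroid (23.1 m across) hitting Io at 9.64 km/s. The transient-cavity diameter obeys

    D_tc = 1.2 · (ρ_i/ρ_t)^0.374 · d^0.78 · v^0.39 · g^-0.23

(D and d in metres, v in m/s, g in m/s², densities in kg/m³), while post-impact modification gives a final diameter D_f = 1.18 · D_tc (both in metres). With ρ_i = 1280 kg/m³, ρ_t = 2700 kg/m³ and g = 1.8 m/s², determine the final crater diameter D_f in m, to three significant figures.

v = 9640 m/s.
(ρ_i/ρ_t)^0.374 = (1280/2700)^0.374 = 0.7564
d^0.78 = 23.1^0.78 = 11.58
v^0.39 = 9640^0.39 = 35.79
g^-0.23 = 1.8^-0.23 = 0.8735
D_tc = 1.2 × 0.7564 × 11.58 × 35.79 × 0.8735 = 328.6 m
D_f = 1.18 × 328.6 = 387.7 m

D_f ≈ 388 m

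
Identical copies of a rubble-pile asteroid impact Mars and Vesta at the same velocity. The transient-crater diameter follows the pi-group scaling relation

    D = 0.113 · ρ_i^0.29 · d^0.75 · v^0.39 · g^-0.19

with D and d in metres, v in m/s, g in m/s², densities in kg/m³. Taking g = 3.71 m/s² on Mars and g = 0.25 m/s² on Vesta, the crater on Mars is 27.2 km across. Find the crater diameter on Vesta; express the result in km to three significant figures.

D ≈ 45.4 km

All impactor-dependent factors cancel in the ratio, leaving D_Vesta/D_Mars = (g_Vesta/g_Mars)^-0.19.
(0.25/3.71)^-0.19 = 0.06739^-0.19 = 1.669
D_Vesta = 1.669 × 27.2 km = 45.4 km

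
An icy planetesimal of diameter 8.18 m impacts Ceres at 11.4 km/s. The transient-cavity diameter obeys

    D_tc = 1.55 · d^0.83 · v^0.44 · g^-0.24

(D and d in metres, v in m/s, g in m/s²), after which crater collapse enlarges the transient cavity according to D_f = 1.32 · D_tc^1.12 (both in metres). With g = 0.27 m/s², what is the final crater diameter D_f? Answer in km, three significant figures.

D_f ≈ 2.16 km

v = 11400 m/s.
d^0.83 = 8.18^0.83 = 5.722
v^0.44 = 11400^0.44 = 60.96
g^-0.24 = 0.27^-0.24 = 1.369
D_tc = 1.55 × 5.722 × 60.96 × 1.369 = 740.2 m
D_f = 1.32 × (740.2)^1.12 = 2159 m
     = 2.159 km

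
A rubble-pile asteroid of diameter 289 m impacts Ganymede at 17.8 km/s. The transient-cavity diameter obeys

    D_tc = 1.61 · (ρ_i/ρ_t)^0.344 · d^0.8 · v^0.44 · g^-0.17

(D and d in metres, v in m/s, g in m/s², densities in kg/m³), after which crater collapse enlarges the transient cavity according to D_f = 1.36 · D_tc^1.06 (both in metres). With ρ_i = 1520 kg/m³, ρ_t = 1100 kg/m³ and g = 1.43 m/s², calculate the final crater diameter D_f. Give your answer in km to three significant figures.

D_f ≈ 27.9 km

v = 17800 m/s.
(ρ_i/ρ_t)^0.344 = (1520/1100)^0.344 = 1.118
d^0.8 = 289^0.8 = 93.05
v^0.44 = 17800^0.44 = 74.16
g^-0.17 = 1.43^-0.17 = 0.9410
D_tc = 1.61 × 1.118 × 93.05 × 74.16 × 0.9410 = 11690 m
D_f = 1.36 × (11690)^1.06 = 27888 m
     = 27.89 km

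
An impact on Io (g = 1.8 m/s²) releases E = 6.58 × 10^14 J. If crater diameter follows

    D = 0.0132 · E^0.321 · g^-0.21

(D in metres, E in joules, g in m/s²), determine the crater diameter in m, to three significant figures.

E^0.321 = (6.58 × 10^14)^0.321 = 5.710 × 10^4
g^-0.21 = 1.8^-0.21 = 0.8839
D = 0.0132 × 5.710 × 10^4 × 0.8839 = 666.2 m

D ≈ 666 m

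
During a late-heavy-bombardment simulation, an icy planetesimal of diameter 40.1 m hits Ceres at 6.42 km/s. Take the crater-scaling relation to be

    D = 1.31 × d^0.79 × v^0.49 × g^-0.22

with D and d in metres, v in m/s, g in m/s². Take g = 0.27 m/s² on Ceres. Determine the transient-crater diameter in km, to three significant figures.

In SI units: v = 6420 m/s.
d^0.79 = 40.1^0.79 = 18.47
v^0.49 = 6420^0.49 = 73.40
g^-0.22 = 0.27^-0.22 = 1.334
D = 1.31 × 18.47 × 73.40 × 1.334 = 2369 m
   = 2.369 km

D ≈ 2.37 km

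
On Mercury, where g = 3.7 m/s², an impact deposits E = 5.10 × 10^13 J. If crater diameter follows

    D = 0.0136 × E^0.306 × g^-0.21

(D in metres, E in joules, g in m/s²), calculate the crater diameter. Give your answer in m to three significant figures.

E^0.306 = (5.10 × 10^13)^0.306 = 1.565 × 10^4
g^-0.21 = 3.7^-0.21 = 0.7598
D = 0.0136 × 1.565 × 10^4 × 0.7598 = 161.7 m

D ≈ 162 m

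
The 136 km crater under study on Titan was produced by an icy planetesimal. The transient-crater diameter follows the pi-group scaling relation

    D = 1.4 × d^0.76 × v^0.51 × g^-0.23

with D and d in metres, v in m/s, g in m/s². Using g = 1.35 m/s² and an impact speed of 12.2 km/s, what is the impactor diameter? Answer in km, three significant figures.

Rearranging for d: d = [D / (1.4 · 12200^0.51 · 1.35^-0.23)]^(1/0.76).
D = 136000 m.
12200^0.51 = 121.4
1.35^-0.23 = 0.9333
Denominator = 1.4 × 121.4 × 0.9333 = 158.6
D / 158.6 = 136000 / 158.6 = 857.5
d = 857.5^(1/0.76) = 857.5^1.3158 = 7237 m

d ≈ 7.24 km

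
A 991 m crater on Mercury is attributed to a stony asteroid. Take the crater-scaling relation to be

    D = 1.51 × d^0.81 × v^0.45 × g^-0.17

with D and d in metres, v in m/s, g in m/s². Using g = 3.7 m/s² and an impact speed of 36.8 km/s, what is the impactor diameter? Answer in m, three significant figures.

d ≈ 11.5 m

Rearranging for d: d = [D / (1.51 · 36800^0.45 · 3.7^-0.17)]^(1/0.81).
36800^0.45 = 113.4
3.7^-0.17 = 0.8006
Denominator = 1.51 × 113.4 × 0.8006 = 137.1
D / 137.1 = 991 / 137.1 = 7.228
d = 7.228^(1/0.81) = 7.228^1.2346 = 11.50 m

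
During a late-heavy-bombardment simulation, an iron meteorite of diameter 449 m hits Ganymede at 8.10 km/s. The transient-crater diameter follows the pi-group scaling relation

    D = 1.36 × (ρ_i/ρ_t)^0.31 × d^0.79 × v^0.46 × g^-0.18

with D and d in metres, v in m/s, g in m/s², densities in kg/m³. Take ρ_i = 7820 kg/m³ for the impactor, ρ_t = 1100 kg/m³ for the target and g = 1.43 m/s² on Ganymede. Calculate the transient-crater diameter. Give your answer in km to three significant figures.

D ≈ 18.3 km

In SI units: v = 8100 m/s.
(ρ_i/ρ_t)^0.31 = (7820/1100)^0.31 = 1.837
d^0.79 = 449^0.79 = 124.5
v^0.46 = 8100^0.46 = 62.79
g^-0.18 = 1.43^-0.18 = 0.9376
D = 1.36 × 1.837 × 124.5 × 62.79 × 0.9376 = 18312 m
   = 18.31 km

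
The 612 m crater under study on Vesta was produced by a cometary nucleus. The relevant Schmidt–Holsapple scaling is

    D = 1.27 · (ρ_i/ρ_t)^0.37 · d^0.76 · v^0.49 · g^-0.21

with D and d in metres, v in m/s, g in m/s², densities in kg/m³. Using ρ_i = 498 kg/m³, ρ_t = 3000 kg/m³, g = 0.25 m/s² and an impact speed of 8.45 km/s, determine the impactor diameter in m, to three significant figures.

d ≈ 16.3 m

Rearranging for d: d = [D / (1.27 · (498/3000)^0.37 · 8450^0.49 · 0.25^-0.21)]^(1/0.76).
(498/3000)^0.37 = 0.5146
8450^0.49 = 83.98
0.25^-0.21 = 1.338
Denominator = 1.27 × 0.5146 × 83.98 × 1.338 = 73.44
D / 73.44 = 612 / 73.44 = 8.333
d = 8.333^(1/0.76) = 8.333^1.3158 = 16.28 m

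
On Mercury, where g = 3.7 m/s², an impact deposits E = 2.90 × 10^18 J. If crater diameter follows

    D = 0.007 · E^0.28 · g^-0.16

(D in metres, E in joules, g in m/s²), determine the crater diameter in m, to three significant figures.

D ≈ 839 m

E^0.28 = (2.90 × 10^18)^0.28 = 1.477 × 10^5
g^-0.16 = 3.7^-0.16 = 0.8111
D = 0.007 × 1.477 × 10^5 × 0.8111 = 838.6 m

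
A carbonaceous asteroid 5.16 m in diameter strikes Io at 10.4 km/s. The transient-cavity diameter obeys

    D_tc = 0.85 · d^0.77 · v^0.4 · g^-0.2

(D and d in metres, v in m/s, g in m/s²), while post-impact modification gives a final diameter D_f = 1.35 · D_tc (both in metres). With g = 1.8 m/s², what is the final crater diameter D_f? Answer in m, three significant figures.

v = 10400 m/s.
d^0.77 = 5.16^0.77 = 3.538
v^0.4 = 10400^0.4 = 40.44
g^-0.2 = 1.8^-0.2 = 0.8891
D_tc = 0.85 × 3.538 × 40.44 × 0.8891 = 108.1 m
D_f = 1.35 × 108.1 = 145.9 m

D_f ≈ 146 m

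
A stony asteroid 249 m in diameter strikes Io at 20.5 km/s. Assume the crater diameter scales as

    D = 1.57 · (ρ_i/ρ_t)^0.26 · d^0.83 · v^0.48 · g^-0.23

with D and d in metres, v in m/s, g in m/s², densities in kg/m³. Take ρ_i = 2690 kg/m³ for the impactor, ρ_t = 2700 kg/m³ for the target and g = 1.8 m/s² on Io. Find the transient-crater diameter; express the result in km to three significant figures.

In SI units: v = 20500 m/s.
(ρ_i/ρ_t)^0.26 = (2690/2700)^0.26 = 0.9990
d^0.83 = 249^0.83 = 97.46
v^0.48 = 20500^0.48 = 117.4
g^-0.23 = 1.8^-0.23 = 0.8735
D = 1.57 × 0.9990 × 97.46 × 117.4 × 0.8735 = 15676 m
   = 15.68 km

D ≈ 15.7 km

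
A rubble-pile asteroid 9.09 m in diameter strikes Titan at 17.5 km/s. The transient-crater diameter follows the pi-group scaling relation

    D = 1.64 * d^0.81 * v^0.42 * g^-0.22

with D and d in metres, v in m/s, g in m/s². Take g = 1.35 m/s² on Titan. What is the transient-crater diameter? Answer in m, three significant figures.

D ≈ 555 m

In SI units: v = 17500 m/s.
d^0.81 = 9.09^0.81 = 5.976
v^0.42 = 17500^0.42 = 60.54
g^-0.22 = 1.35^-0.22 = 0.9361
D = 1.64 × 5.976 × 60.54 × 0.9361 = 555.4 m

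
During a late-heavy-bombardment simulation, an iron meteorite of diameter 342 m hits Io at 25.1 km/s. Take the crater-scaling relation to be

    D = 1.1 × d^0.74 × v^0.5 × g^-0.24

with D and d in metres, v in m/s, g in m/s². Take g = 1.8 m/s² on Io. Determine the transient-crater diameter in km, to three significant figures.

In SI units: v = 25100 m/s.
d^0.74 = 342^0.74 = 75.02
v^0.5 = 25100^0.5 = 158.4
g^-0.24 = 1.8^-0.24 = 0.8684
D = 1.1 × 75.02 × 158.4 × 0.8684 = 11351 m
   = 11.35 km

D ≈ 11.4 km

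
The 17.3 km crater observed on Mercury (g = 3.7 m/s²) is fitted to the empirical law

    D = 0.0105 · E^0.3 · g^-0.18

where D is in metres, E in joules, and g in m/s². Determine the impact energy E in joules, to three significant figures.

E ≈ 1.16 × 10^21 J

Rearranging: E = [D / (0.0105 · g^-0.18)]^(1/0.3).
D = 17300 m.
g^-0.18 = 3.7^-0.18 = 0.7902
D / (0.0105 × 0.7902) = 17300 / (8.297 × 10^-3) = 2.085 × 10^6
E = (2.085 × 10^6)^3.3333 = 1.157 × 10^21 J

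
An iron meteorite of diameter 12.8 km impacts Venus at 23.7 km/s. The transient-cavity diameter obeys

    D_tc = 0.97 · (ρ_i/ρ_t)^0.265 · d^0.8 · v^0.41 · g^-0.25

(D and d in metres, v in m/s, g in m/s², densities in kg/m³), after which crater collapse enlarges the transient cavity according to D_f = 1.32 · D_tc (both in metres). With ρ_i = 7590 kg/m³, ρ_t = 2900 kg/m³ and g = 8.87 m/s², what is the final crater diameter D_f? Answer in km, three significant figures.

D_f ≈ 115 km

In SI: d = 12800 m, v = 23700 m/s.
(ρ_i/ρ_t)^0.265 = (7590/2900)^0.265 = 1.290
d^0.8 = 12800^0.8 = 1931
v^0.41 = 23700^0.41 = 62.18
g^-0.25 = 8.87^-0.25 = 0.5795
D_tc = 0.97 × 1.290 × 1931 × 62.18 × 0.5795 = 87070 m
D_f = 1.32 × 87070 = 1.149 × 10^5 m
     = 114.9 km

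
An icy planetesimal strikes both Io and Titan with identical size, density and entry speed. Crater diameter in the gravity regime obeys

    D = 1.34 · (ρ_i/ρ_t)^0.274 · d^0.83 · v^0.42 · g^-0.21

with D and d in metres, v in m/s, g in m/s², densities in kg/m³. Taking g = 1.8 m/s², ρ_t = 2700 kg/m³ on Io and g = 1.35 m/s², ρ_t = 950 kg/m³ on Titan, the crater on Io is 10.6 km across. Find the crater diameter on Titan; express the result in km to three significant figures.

D ≈ 15.0 km

The impactor-only factors (d, v, ρ_i) cancel in the ratio, leaving D_Titan/D_Io = (g_Titan/g_Io)^-0.21 · (ρ_t,Io/ρ_t,Titan)^0.274.
(1.35/1.8)^-0.21 = 0.7500^-0.21 = 1.062
(2700/950)^0.274 = 2.842^0.274 = 1.331
Ratio = 1.062 × 1.331 = 1.414
D_Titan = 1.414 × 10.6 km = 15.0 km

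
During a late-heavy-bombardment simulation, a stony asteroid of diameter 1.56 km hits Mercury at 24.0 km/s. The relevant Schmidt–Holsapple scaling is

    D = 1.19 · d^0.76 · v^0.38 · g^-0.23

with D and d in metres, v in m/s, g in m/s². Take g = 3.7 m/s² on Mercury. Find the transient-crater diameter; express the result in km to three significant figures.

D ≈ 10.9 km

In SI units: d = 1560 m, v = 24000 m/s.
d^0.76 = 1560^0.76 = 267.2
v^0.38 = 24000^0.38 = 46.18
g^-0.23 = 3.7^-0.23 = 0.7401
D = 1.19 × 267.2 × 46.18 × 0.7401 = 10867 m
   = 10.87 km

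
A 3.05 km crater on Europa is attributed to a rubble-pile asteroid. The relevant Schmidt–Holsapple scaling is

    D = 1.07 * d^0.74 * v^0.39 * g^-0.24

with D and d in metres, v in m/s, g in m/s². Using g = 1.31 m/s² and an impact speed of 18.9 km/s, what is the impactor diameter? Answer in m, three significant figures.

Rearranging for d: d = [D / (1.07 · 18900^0.39 · 1.31^-0.24)]^(1/0.74).
D = 3050 m.
18900^0.39 = 46.54
1.31^-0.24 = 0.9372
Denominator = 1.07 × 46.54 × 0.9372 = 46.67
D / 46.67 = 3050 / 46.67 = 65.35
d = 65.35^(1/0.74) = 65.35^1.3514 = 283.9 m

d ≈ 284 m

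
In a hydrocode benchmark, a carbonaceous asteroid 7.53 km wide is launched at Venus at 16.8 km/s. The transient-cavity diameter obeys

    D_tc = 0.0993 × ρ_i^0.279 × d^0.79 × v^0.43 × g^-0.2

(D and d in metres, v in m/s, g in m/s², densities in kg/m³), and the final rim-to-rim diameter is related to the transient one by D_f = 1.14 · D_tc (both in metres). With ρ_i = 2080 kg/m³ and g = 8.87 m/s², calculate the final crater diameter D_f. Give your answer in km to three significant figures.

D_f ≈ 46.7 km

In SI: d = 7530 m, v = 16800 m/s.
ρ_i^0.279 = 2080^0.279 = 8.428
d^0.79 = 7530^0.79 = 1155
v^0.43 = 16800^0.43 = 65.60
g^-0.2 = 8.87^-0.2 = 0.6463
D_tc = 0.0993 × 8.428 × 1155 × 65.60 × 0.6463 = 40980 m
D_f = 1.14 × 40980 = 46717 m
     = 46.72 km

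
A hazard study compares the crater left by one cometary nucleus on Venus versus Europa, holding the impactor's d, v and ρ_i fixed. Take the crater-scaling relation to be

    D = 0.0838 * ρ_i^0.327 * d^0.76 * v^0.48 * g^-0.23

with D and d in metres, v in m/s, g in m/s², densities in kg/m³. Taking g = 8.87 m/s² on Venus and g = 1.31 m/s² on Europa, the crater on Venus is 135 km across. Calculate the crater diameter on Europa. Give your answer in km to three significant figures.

All impactor-dependent factors cancel in the ratio, leaving D_Europa/D_Venus = (g_Europa/g_Venus)^-0.23.
(1.31/8.87)^-0.23 = 0.1477^-0.23 = 1.553
D_Europa = 1.553 × 135 km = 210 km

D ≈ 210 km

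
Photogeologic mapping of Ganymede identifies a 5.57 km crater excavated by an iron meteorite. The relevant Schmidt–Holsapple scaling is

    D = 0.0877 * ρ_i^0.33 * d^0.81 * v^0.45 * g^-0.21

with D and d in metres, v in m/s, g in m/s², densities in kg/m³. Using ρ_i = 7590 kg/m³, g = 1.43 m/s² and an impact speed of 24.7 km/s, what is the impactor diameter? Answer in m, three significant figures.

Rearranging for d: d = [D / (0.0877 · 7590^0.33 · 24700^0.45 · 1.43^-0.21)]^(1/0.81).
D = 5570 m.
7590^0.33 = 19.08
24700^0.45 = 94.78
1.43^-0.21 = 0.9276
Denominator = 0.0877 × 19.08 × 94.78 × 0.9276 = 147.1
D / 147.1 = 5570 / 147.1 = 37.87
d = 37.87^(1/0.81) = 37.87^1.2346 = 88.83 m

d ≈ 88.8 m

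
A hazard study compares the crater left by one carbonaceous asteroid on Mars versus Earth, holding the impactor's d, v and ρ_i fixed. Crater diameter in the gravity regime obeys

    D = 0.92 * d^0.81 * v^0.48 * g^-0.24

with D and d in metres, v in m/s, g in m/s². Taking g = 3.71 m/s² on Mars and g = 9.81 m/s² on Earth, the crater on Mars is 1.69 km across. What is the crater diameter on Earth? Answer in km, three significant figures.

All impactor-dependent factors cancel in the ratio, leaving D_Earth/D_Mars = (g_Earth/g_Mars)^-0.24.
(9.81/3.71)^-0.24 = 2.644^-0.24 = 0.7919
D_Earth = 0.7919 × 1.69 km = 1.34 km

D ≈ 1.34 km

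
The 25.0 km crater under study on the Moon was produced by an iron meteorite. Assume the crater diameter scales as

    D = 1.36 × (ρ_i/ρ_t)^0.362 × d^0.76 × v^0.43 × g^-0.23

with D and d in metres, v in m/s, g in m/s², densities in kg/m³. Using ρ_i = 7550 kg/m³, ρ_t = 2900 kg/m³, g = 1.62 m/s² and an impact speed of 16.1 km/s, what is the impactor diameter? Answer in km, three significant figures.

Rearranging for d: d = [D / (1.36 · (7550/2900)^0.362 · 16100^0.43 · 1.62^-0.23)]^(1/0.76).
D = 25000 m.
(7550/2900)^0.362 = 1.414
16100^0.43 = 64.41
1.62^-0.23 = 0.8950
Denominator = 1.36 × 1.414 × 64.41 × 0.8950 = 110.9
D / 110.9 = 25000 / 110.9 = 225.4
d = 225.4^(1/0.76) = 225.4^1.3158 = 1247 m

d ≈ 1.25 km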